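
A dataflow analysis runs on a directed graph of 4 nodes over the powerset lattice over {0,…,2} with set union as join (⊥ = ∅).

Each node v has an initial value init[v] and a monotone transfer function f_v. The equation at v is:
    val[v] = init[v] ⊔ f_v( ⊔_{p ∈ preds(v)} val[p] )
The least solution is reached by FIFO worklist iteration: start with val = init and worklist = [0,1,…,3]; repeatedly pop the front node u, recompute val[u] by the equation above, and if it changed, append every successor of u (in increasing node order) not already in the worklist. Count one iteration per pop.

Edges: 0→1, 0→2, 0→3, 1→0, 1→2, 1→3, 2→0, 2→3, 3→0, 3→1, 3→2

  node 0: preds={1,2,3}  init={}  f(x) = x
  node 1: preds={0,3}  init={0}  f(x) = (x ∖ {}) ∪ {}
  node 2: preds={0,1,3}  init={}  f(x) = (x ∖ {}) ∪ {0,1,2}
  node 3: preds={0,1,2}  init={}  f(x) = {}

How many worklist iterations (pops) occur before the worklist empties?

9

Worklist (9 pops):
  #1 pop 0: in={0} → {0} (was {}); enqueue []
  #2 pop 1: in={0} → {0} (no change)
  #3 pop 2: in={0} → {0,1,2} (was {}); enqueue [0]
  #4 pop 3: in={0,1,2} → {} (no change)
  #5 pop 0: in={0,1,2} → {0,1,2} (was {0}); enqueue [1,2,3]
  #6 pop 1: in={0,1,2} → {0,1,2} (was {0}); enqueue [0]
  #7 pop 2: in={0,1,2} → {0,1,2} (no change)
  #8 pop 3: in={0,1,2} → {} (no change)
  #9 pop 0: in={0,1,2} → {0,1,2} (no change)

Fixpoint:
  val[0] = {0,1,2}
  val[1] = {0,1,2}
  val[2] = {0,1,2}
  val[3] = {}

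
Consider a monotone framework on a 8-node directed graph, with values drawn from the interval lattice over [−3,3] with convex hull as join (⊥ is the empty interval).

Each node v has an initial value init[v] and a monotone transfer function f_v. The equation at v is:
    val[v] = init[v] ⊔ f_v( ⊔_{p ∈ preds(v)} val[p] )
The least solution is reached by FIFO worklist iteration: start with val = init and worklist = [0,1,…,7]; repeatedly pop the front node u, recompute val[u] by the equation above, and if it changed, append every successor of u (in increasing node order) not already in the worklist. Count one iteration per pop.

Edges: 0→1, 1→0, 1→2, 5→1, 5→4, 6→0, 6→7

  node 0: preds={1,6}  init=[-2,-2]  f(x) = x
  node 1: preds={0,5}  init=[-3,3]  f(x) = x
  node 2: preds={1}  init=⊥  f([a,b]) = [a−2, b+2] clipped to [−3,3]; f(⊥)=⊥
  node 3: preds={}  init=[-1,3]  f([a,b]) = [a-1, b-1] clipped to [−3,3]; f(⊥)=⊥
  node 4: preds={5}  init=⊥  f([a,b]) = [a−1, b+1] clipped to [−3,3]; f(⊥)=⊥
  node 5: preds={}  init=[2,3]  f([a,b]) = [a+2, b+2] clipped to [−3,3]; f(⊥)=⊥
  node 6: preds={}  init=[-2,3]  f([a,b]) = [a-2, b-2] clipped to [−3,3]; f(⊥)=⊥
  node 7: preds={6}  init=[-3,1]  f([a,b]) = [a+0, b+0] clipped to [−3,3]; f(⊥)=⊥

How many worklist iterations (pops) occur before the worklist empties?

Iteration log — 8 steps:
  step 1. node 0  ⊔preds=[-3,3]  new=[-3,3]  old=[-2,-2]  +wl: 
  step 2. node 1  ⊔preds=[-3,3]  new=[-3,3]  stable
  step 3. node 2  ⊔preds=[-3,3]  new=[-3,3]  old=⊥  +wl: 
  step 4. node 3  ⊔preds=⊥  new=[-1,3]  stable
  step 5. node 4  ⊔preds=[2,3]  new=[1,3]  old=⊥  +wl: 
  step 6. node 5  ⊔preds=⊥  new=[2,3]  stable
  step 7. node 6  ⊔preds=⊥  new=[-2,3]  stable
  step 8. node 7  ⊔preds=[-2,3]  new=[-3,3]  old=[-3,1]  +wl: 

Least fixpoint reached:
  node 0: [-3,3]
  node 1: [-3,3]
  node 2: [-3,3]
  node 3: [-1,3]
  node 4: [1,3]
  node 5: [2,3]
  node 6: [-2,3]
  node 7: [-3,3]

8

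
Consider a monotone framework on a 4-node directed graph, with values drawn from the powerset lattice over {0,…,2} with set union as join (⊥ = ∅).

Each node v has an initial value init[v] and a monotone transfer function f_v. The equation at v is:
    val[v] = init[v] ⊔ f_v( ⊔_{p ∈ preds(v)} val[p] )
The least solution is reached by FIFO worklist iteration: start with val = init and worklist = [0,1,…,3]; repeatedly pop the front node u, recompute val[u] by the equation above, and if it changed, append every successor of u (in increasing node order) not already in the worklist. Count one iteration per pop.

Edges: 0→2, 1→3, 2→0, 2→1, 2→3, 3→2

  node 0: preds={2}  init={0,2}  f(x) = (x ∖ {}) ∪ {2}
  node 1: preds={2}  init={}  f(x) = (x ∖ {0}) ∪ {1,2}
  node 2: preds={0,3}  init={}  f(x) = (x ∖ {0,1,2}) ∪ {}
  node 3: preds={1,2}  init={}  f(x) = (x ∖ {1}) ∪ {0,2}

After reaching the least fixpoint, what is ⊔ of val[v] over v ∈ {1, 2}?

{1,2}

Trace (5 dequeues):
  [1] u=0 | in {} | out {0,2} | ==
  [2] u=1 | in {} | out {1,2} | prev {} | push {}
  [3] u=2 | in {0,2} | out {} | ==
  [4] u=3 | in {1,2} | out {0,2} | prev {} | push {2}
  [5] u=2 | in {0,2} | out {} | ==

Converged values:
  [0] {0,2}
  [1] {1,2}
  [2] {}
  [3] {0,2}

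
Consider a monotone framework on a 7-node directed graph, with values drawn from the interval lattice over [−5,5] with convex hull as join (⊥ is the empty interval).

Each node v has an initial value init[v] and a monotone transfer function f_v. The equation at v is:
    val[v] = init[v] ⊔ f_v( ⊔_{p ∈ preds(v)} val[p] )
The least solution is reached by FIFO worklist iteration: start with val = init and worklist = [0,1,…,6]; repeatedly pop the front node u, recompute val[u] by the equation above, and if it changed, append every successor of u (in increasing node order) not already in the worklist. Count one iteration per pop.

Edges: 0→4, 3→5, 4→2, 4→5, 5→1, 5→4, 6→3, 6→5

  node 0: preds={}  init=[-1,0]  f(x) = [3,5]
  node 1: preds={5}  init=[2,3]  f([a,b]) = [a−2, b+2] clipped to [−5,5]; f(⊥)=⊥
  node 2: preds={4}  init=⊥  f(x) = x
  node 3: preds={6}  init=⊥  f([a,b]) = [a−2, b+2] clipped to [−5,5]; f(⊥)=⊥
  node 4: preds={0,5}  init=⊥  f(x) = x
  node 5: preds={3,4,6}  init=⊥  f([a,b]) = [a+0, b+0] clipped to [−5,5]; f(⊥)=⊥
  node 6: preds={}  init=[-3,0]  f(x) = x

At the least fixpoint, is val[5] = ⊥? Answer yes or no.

no

Iteration log — 12 steps:
  step 1. node 0  ⊔preds=⊥  new=[-1,5]  old=[-1,0]  +wl: 
  step 2. node 1  ⊔preds=⊥  new=[2,3]  stable
  step 3. node 2  ⊔preds=⊥  new=⊥  stable
  step 4. node 3  ⊔preds=[-3,0]  new=[-5,2]  old=⊥  +wl: 
  step 5. node 4  ⊔preds=[-1,5]  new=[-1,5]  old=⊥  +wl: 2
  step 6. node 5  ⊔preds=[-5,5]  new=[-5,5]  old=⊥  +wl: 1,4
  step 7. node 6  ⊔preds=⊥  new=[-3,0]  stable
  step 8. node 2  ⊔preds=[-1,5]  new=[-1,5]  old=⊥  +wl: 
  step 9. node 1  ⊔preds=[-5,5]  new=[-5,5]  old=[2,3]  +wl: 
  step 10. node 4  ⊔preds=[-5,5]  new=[-5,5]  old=[-1,5]  +wl: 2,5
  step 11. node 2  ⊔preds=[-5,5]  new=[-5,5]  old=[-1,5]  +wl: 
  step 12. node 5  ⊔preds=[-5,5]  new=[-5,5]  stable

Least fixpoint reached:
  node 0: [-1,5]
  node 1: [-5,5]
  node 2: [-5,5]
  node 3: [-5,2]
  node 4: [-5,5]
  node 5: [-5,5]
  node 6: [-3,0]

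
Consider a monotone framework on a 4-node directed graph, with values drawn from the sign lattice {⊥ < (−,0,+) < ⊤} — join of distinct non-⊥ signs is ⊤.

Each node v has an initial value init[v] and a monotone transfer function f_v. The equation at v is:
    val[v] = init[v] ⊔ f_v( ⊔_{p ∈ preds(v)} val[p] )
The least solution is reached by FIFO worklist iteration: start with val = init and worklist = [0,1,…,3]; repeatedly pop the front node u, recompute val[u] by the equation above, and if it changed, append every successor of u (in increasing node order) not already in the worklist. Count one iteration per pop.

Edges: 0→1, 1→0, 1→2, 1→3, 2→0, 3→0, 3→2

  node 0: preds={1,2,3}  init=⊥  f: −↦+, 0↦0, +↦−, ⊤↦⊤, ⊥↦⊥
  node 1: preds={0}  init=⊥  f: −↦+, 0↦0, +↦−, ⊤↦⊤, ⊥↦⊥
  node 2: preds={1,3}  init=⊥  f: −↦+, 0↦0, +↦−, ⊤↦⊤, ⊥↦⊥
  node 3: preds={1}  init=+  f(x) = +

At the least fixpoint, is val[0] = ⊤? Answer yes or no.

yes

Worklist (10 pops):
  #1 pop 0: in=+ → − (was ⊥); enqueue []
  #2 pop 1: in=− → + (was ⊥); enqueue [0]
  #3 pop 2: in=+ → − (was ⊥); enqueue []
  #4 pop 3: in=+ → + (no change)
  #5 pop 0: in=⊤ → ⊤ (was −); enqueue [1]
  #6 pop 1: in=⊤ → ⊤ (was +); enqueue [0,2,3]
  #7 pop 0: in=⊤ → ⊤ (no change)
  #8 pop 2: in=⊤ → ⊤ (was −); enqueue [0]
  #9 pop 3: in=⊤ → + (no change)
  #10 pop 0: in=⊤ → ⊤ (no change)

Fixpoint:
  val[0] = ⊤
  val[1] = ⊤
  val[2] = ⊤
  val[3] = +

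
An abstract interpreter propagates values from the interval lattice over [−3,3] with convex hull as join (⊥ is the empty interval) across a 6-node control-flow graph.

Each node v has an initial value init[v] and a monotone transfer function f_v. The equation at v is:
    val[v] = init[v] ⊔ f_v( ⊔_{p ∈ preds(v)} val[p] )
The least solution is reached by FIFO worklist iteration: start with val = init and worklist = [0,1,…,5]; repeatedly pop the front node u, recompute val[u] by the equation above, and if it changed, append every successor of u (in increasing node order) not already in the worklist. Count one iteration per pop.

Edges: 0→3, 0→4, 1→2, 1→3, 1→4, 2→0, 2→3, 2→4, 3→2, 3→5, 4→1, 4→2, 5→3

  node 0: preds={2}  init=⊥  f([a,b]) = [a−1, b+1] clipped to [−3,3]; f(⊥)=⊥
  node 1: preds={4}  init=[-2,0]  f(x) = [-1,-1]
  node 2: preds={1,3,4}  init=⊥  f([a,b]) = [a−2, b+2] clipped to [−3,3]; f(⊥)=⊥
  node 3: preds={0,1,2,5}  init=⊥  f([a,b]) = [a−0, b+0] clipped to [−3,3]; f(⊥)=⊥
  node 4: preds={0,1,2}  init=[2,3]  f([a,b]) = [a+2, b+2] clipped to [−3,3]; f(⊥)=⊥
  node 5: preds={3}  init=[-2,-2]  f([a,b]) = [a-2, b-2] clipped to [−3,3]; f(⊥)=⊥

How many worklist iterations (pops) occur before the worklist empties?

Trace (11 dequeues):
  [1] u=0 | in ⊥ | out ⊥ | ==
  [2] u=1 | in [2,3] | out [-2,0] | ==
  [3] u=2 | in [-2,3] | out [-3,3] | prev ⊥ | push {0}
  [4] u=3 | in [-3,3] | out [-3,3] | prev ⊥ | push {2}
  [5] u=4 | in [-3,3] | out [-1,3] | prev [2,3] | push {1}
  [6] u=5 | in [-3,3] | out [-3,1] | prev [-2,-2] | push {3}
  [7] u=0 | in [-3,3] | out [-3,3] | prev ⊥ | push {4}
  [8] u=2 | in [-3,3] | out [-3,3] | ==
  [9] u=1 | in [-1,3] | out [-2,0] | ==
  [10] u=3 | in [-3,3] | out [-3,3] | ==
  [11] u=4 | in [-3,3] | out [-1,3] | ==

Converged values:
  [0] [-3,3]
  [1] [-2,0]
  [2] [-3,3]
  [3] [-3,3]
  [4] [-1,3]
  [5] [-3,1]

11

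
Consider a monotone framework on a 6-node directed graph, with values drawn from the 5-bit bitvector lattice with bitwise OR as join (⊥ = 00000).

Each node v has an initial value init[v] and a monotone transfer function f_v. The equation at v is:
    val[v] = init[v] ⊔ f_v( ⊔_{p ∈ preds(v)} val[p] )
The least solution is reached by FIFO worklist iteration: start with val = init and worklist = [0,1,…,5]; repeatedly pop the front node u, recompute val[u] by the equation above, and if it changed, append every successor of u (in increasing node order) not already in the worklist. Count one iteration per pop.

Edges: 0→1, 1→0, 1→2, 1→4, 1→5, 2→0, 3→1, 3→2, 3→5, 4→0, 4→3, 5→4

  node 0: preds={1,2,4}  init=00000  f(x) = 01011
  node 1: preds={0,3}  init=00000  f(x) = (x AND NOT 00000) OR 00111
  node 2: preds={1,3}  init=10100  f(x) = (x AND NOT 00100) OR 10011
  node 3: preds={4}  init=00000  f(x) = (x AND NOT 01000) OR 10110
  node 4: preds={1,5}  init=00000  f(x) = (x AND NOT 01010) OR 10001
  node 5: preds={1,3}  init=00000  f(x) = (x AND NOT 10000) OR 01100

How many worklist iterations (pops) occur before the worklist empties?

15

Trace (15 dequeues):
  [1] u=0 | in 10100 | out 01011 | prev 00000 | push {}
  [2] u=1 | in 01011 | out 01111 | prev 00000 | push {0}
  [3] u=2 | in 01111 | out 11111 | prev 10100 | push {}
  [4] u=3 | in 00000 | out 10110 | prev 00000 | push {1,2}
  [5] u=4 | in 01111 | out 10101 | prev 00000 | push {3}
  [6] u=5 | in 11111 | out 01111 | prev 00000 | push {4}
  [7] u=0 | in 11111 | out 01011 | ==
  [8] u=1 | in 11111 | out 11111 | prev 01111 | push {0,5}
  [9] u=2 | in 11111 | out 11111 | ==
  [10] u=3 | in 10101 | out 10111 | prev 10110 | push {1,2}
  [11] u=4 | in 11111 | out 10101 | ==
  [12] u=0 | in 11111 | out 01011 | ==
  [13] u=5 | in 11111 | out 01111 | ==
  [14] u=1 | in 11111 | out 11111 | ==
  [15] u=2 | in 11111 | out 11111 | ==

Converged values:
  [0] 01011
  [1] 11111
  [2] 11111
  [3] 10111
  [4] 10101
  [5] 01111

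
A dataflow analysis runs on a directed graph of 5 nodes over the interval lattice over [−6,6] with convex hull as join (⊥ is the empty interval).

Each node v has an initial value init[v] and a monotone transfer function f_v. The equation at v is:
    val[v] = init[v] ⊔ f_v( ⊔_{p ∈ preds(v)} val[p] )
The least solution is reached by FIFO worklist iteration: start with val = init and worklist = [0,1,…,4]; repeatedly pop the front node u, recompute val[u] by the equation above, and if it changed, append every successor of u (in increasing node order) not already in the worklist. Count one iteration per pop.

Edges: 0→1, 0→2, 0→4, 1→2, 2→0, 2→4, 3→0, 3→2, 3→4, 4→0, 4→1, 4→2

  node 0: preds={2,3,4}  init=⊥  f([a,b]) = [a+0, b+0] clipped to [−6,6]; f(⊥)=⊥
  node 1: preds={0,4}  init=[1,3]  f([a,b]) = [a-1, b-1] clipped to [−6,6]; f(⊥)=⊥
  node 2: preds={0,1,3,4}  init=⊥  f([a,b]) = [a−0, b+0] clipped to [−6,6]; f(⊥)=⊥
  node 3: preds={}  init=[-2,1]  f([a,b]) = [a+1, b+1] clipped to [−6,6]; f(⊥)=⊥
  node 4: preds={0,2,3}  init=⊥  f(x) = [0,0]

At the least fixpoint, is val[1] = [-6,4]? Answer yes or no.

no

Worklist (21 pops):
  #1 pop 0: in=[-2,1] → [-2,1] (was ⊥); enqueue []
  #2 pop 1: in=[-2,1] → [-3,3] (was [1,3]); enqueue []
  #3 pop 2: in=[-3,3] → [-3,3] (was ⊥); enqueue [0]
  #4 pop 3: in=⊥ → [-2,1] (no change)
  #5 pop 4: in=[-3,3] → [0,0] (was ⊥); enqueue [1,2]
  #6 pop 0: in=[-3,3] → [-3,3] (was [-2,1]); enqueue [4]
  #7 pop 1: in=[-3,3] → [-4,3] (was [-3,3]); enqueue []
  #8 pop 2: in=[-4,3] → [-4,3] (was [-3,3]); enqueue [0]
  #9 pop 4: in=[-4,3] → [0,0] (no change)
  #10 pop 0: in=[-4,3] → [-4,3] (was [-3,3]); enqueue [1,2,4]
  #11 pop 1: in=[-4,3] → [-5,3] (was [-4,3]); enqueue []
  #12 pop 2: in=[-5,3] → [-5,3] (was [-4,3]); enqueue [0]
  #13 pop 4: in=[-5,3] → [0,0] (no change)
  #14 pop 0: in=[-5,3] → [-5,3] (was [-4,3]); enqueue [1,2,4]
  #15 pop 1: in=[-5,3] → [-6,3] (was [-5,3]); enqueue []
  #16 pop 2: in=[-6,3] → [-6,3] (was [-5,3]); enqueue [0]
  #17 pop 4: in=[-6,3] → [0,0] (no change)
  #18 pop 0: in=[-6,3] → [-6,3] (was [-5,3]); enqueue [1,2,4]
  #19 pop 1: in=[-6,3] → [-6,3] (no change)
  #20 pop 2: in=[-6,3] → [-6,3] (no change)
  #21 pop 4: in=[-6,3] → [0,0] (no change)

Fixpoint:
  val[0] = [-6,3]
  val[1] = [-6,3]
  val[2] = [-6,3]
  val[3] = [-2,1]
  val[4] = [0,0]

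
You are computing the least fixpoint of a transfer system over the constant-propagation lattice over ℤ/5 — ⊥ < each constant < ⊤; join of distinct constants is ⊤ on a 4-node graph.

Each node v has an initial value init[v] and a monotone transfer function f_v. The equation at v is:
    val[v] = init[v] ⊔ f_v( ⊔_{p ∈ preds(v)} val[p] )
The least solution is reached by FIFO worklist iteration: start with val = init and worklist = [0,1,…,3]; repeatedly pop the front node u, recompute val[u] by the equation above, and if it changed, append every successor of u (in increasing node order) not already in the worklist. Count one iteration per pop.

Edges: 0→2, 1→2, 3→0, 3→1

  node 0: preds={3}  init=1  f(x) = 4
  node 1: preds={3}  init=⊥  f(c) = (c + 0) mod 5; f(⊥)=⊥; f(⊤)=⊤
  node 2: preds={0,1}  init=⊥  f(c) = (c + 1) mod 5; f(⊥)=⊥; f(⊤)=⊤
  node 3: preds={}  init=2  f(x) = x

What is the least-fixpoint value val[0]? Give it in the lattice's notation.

⊤

Worklist (4 pops):
  #1 pop 0: in=2 → ⊤ (was 1); enqueue []
  #2 pop 1: in=2 → 2 (was ⊥); enqueue []
  #3 pop 2: in=⊤ → ⊤ (was ⊥); enqueue []
  #4 pop 3: in=⊥ → 2 (no change)

Fixpoint:
  val[0] = ⊤
  val[1] = 2
  val[2] = ⊤
  val[3] = 2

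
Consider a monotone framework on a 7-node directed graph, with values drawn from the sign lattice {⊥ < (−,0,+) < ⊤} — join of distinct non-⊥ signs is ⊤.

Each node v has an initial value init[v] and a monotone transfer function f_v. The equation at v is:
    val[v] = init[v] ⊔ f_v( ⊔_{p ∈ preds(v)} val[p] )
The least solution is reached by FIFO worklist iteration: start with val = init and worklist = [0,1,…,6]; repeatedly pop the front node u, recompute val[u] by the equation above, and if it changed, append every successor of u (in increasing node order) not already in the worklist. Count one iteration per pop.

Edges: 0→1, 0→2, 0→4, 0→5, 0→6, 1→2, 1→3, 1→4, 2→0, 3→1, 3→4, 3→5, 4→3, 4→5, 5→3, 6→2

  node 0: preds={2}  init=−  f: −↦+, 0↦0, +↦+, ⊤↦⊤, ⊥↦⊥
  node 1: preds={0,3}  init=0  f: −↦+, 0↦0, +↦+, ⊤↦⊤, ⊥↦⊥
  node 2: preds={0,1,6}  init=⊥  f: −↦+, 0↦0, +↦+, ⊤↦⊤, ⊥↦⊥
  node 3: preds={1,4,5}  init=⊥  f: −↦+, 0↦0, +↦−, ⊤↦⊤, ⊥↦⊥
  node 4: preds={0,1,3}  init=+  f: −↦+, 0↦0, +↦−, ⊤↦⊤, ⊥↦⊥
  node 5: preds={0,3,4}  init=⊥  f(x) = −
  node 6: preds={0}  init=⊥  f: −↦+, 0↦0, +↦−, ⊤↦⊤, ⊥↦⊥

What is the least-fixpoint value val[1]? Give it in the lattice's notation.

⊤

Trace (15 dequeues):
  [1] u=0 | in ⊥ | out − | ==
  [2] u=1 | in − | out ⊤ | prev 0 | push {}
  [3] u=2 | in ⊤ | out ⊤ | prev ⊥ | push {0}
  [4] u=3 | in ⊤ | out ⊤ | prev ⊥ | push {1}
  [5] u=4 | in ⊤ | out ⊤ | prev + | push {3}
  [6] u=5 | in ⊤ | out − | prev ⊥ | push {}
  [7] u=6 | in − | out + | prev ⊥ | push {2}
  [8] u=0 | in ⊤ | out ⊤ | prev − | push {4,5,6}
  [9] u=1 | in ⊤ | out ⊤ | ==
  [10] u=3 | in ⊤ | out ⊤ | ==
  [11] u=2 | in ⊤ | out ⊤ | ==
  [12] u=4 | in ⊤ | out ⊤ | ==
  [13] u=5 | in ⊤ | out − | ==
  [14] u=6 | in ⊤ | out ⊤ | prev + | push {2}
  [15] u=2 | in ⊤ | out ⊤ | ==

Converged values:
  [0] ⊤
  [1] ⊤
  [2] ⊤
  [3] ⊤
  [4] ⊤
  [5] −
  [6] ⊤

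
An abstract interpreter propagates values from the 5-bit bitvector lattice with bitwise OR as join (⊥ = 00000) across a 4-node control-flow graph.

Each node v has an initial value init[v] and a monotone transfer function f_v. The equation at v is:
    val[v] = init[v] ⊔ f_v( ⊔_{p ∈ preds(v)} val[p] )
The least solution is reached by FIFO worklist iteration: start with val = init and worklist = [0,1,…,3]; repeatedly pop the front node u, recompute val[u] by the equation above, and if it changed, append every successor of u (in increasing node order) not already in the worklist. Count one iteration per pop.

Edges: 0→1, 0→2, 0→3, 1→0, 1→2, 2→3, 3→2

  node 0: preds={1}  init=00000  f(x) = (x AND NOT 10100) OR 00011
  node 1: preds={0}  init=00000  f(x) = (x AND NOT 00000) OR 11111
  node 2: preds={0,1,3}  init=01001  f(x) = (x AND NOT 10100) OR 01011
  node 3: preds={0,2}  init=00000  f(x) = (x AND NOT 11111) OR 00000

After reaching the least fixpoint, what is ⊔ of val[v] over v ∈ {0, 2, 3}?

Trace (8 dequeues):
  [1] u=0 | in 00000 | out 00011 | prev 00000 | push {}
  [2] u=1 | in 00011 | out 11111 | prev 00000 | push {0}
  [3] u=2 | in 11111 | out 01011 | prev 01001 | push {}
  [4] u=3 | in 01011 | out 00000 | ==
  [5] u=0 | in 11111 | out 01011 | prev 00011 | push {1,2,3}
  [6] u=1 | in 01011 | out 11111 | ==
  [7] u=2 | in 11111 | out 01011 | ==
  [8] u=3 | in 01011 | out 00000 | ==

Converged values:
  [0] 01011
  [1] 11111
  [2] 01011
  [3] 00000

01011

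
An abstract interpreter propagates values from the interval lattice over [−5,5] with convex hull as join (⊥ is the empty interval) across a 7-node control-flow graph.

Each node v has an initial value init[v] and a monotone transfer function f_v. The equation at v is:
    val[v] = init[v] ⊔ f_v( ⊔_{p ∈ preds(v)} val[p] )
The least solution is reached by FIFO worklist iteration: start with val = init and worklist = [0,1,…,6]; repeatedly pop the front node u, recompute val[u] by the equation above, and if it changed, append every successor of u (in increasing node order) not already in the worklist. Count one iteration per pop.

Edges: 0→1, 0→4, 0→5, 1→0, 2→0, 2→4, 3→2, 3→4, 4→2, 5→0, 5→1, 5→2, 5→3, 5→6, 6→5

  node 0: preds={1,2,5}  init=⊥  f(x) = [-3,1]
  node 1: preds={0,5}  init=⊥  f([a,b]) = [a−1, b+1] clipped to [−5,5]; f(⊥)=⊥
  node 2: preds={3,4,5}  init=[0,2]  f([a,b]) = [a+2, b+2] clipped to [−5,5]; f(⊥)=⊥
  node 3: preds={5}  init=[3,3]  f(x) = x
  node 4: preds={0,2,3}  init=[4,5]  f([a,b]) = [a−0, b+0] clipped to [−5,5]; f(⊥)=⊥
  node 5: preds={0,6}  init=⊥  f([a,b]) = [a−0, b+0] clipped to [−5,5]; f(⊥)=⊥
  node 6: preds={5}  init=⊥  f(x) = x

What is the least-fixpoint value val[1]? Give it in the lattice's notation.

[-4,2]

Iteration log — 15 steps:
  step 1. node 0  ⊔preds=[0,2]  new=[-3,1]  old=⊥  +wl: 
  step 2. node 1  ⊔preds=[-3,1]  new=[-4,2]  old=⊥  +wl: 0
  step 3. node 2  ⊔preds=[3,5]  new=[0,5]  old=[0,2]  +wl: 
  step 4. node 3  ⊔preds=⊥  new=[3,3]  stable
  step 5. node 4  ⊔preds=[-3,5]  new=[-3,5]  old=[4,5]  +wl: 2
  step 6. node 5  ⊔preds=[-3,1]  new=[-3,1]  old=⊥  +wl: 1,3
  step 7. node 6  ⊔preds=[-3,1]  new=[-3,1]  old=⊥  +wl: 5
  step 8. node 0  ⊔preds=[-4,5]  new=[-3,1]  stable
  step 9. node 2  ⊔preds=[-3,5]  new=[-1,5]  old=[0,5]  +wl: 0,4
  step 10. node 1  ⊔preds=[-3,1]  new=[-4,2]  stable
  step 11. node 3  ⊔preds=[-3,1]  new=[-3,3]  old=[3,3]  +wl: 2
  step 12. node 5  ⊔preds=[-3,1]  new=[-3,1]  stable
  step 13. node 0  ⊔preds=[-4,5]  new=[-3,1]  stable
  step 14. node 4  ⊔preds=[-3,5]  new=[-3,5]  stable
  step 15. node 2  ⊔preds=[-3,5]  new=[-1,5]  stable

Least fixpoint reached:
  node 0: [-3,1]
  node 1: [-4,2]
  node 2: [-1,5]
  node 3: [-3,3]
  node 4: [-3,5]
  node 5: [-3,1]
  node 6: [-3,1]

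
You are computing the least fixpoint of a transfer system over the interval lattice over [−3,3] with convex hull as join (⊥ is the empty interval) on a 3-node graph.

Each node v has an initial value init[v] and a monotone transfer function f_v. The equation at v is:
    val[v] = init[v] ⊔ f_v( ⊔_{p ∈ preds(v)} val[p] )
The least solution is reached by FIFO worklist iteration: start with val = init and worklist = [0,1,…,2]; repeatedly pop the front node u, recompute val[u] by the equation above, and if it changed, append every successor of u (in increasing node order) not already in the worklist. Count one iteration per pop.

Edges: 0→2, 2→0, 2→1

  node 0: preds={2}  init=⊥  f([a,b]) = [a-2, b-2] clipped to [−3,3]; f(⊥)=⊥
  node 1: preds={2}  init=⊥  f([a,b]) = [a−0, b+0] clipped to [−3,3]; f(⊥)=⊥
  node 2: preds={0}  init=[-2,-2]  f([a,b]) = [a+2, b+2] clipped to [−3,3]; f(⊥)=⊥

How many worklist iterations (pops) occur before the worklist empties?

Trace (5 dequeues):
  [1] u=0 | in [-2,-2] | out [-3,-3] | prev ⊥ | push {}
  [2] u=1 | in [-2,-2] | out [-2,-2] | prev ⊥ | push {}
  [3] u=2 | in [-3,-3] | out [-2,-1] | prev [-2,-2] | push {0,1}
  [4] u=0 | in [-2,-1] | out [-3,-3] | ==
  [5] u=1 | in [-2,-1] | out [-2,-1] | prev [-2,-2] | push {}

Converged values:
  [0] [-3,-3]
  [1] [-2,-1]
  [2] [-2,-1]

5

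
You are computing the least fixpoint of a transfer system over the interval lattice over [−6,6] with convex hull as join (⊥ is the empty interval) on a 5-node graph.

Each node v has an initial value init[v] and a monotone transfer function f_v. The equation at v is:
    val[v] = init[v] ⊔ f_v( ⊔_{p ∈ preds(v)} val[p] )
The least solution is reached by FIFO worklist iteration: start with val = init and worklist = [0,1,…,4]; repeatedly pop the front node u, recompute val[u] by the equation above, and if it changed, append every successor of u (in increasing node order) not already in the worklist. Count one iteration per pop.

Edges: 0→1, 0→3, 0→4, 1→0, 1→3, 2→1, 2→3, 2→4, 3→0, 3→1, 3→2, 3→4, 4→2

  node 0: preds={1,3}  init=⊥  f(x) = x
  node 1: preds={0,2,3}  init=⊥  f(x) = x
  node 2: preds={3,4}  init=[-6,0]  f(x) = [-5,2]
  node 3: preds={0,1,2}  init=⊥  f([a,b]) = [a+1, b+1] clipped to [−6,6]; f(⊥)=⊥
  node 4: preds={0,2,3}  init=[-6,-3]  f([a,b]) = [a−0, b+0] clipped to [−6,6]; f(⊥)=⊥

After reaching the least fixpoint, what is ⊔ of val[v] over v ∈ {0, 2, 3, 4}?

[-6,6]

Trace (26 dequeues):
  [1] u=0 | in ⊥ | out ⊥ | ==
  [2] u=1 | in [-6,0] | out [-6,0] | prev ⊥ | push {0}
  [3] u=2 | in [-6,-3] | out [-6,2] | prev [-6,0] | push {1}
  [4] u=3 | in [-6,2] | out [-5,3] | prev ⊥ | push {2}
  [5] u=4 | in [-6,3] | out [-6,3] | prev [-6,-3] | push {}
  [6] u=0 | in [-6,3] | out [-6,3] | prev ⊥ | push {3,4}
  [7] u=1 | in [-6,3] | out [-6,3] | prev [-6,0] | push {0}
  [8] u=2 | in [-6,3] | out [-6,2] | ==
  [9] u=3 | in [-6,3] | out [-5,4] | prev [-5,3] | push {1,2}
  [10] u=4 | in [-6,4] | out [-6,4] | prev [-6,3] | push {}
  [11] u=0 | in [-6,4] | out [-6,4] | prev [-6,3] | push {3,4}
  [12] u=1 | in [-6,4] | out [-6,4] | prev [-6,3] | push {0}
  [13] u=2 | in [-6,4] | out [-6,2] | ==
  [14] u=3 | in [-6,4] | out [-5,5] | prev [-5,4] | push {1,2}
  [15] u=4 | in [-6,5] | out [-6,5] | prev [-6,4] | push {}
  [16] u=0 | in [-6,5] | out [-6,5] | prev [-6,4] | push {3,4}
  [17] u=1 | in [-6,5] | out [-6,5] | prev [-6,4] | push {0}
  [18] u=2 | in [-6,5] | out [-6,2] | ==
  [19] u=3 | in [-6,5] | out [-5,6] | prev [-5,5] | push {1,2}
  [20] u=4 | in [-6,6] | out [-6,6] | prev [-6,5] | push {}
  [21] u=0 | in [-6,6] | out [-6,6] | prev [-6,5] | push {3,4}
  [22] u=1 | in [-6,6] | out [-6,6] | prev [-6,5] | push {0}
  [23] u=2 | in [-6,6] | out [-6,2] | ==
  [24] u=3 | in [-6,6] | out [-5,6] | ==
  [25] u=4 | in [-6,6] | out [-6,6] | ==
  [26] u=0 | in [-6,6] | out [-6,6] | ==

Converged values:
  [0] [-6,6]
  [1] [-6,6]
  [2] [-6,2]
  [3] [-5,6]
  [4] [-6,6]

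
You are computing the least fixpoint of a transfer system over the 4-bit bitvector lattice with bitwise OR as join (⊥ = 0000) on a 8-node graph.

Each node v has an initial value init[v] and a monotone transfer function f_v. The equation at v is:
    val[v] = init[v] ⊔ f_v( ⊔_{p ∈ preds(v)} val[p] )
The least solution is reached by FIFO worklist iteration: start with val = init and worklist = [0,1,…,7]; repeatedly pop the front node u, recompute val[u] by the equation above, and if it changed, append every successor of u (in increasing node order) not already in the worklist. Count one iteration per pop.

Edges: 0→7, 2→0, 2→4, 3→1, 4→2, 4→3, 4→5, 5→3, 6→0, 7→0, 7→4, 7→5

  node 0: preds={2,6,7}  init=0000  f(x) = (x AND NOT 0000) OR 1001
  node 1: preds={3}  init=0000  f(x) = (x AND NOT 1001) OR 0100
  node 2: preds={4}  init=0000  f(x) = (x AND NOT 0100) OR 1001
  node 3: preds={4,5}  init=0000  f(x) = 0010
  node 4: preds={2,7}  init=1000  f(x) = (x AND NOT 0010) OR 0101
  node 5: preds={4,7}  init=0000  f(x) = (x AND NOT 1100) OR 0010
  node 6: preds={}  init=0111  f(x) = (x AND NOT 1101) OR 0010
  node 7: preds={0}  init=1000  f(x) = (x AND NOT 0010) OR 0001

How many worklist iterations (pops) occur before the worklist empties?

Trace (14 dequeues):
  [1] u=0 | in 1111 | out 1111 | prev 0000 | push {}
  [2] u=1 | in 0000 | out 0100 | prev 0000 | push {}
  [3] u=2 | in 1000 | out 1001 | prev 0000 | push {0}
  [4] u=3 | in 1000 | out 0010 | prev 0000 | push {1}
  [5] u=4 | in 1001 | out 1101 | prev 1000 | push {2,3}
  [6] u=5 | in 1101 | out 0011 | prev 0000 | push {}
  [7] u=6 | in 0000 | out 0111 | ==
  [8] u=7 | in 1111 | out 1101 | prev 1000 | push {4,5}
  [9] u=0 | in 1111 | out 1111 | ==
  [10] u=1 | in 0010 | out 0110 | prev 0100 | push {}
  [11] u=2 | in 1101 | out 1001 | ==
  [12] u=3 | in 1111 | out 0010 | ==
  [13] u=4 | in 1101 | out 1101 | ==
  [14] u=5 | in 1101 | out 0011 | ==

Converged values:
  [0] 1111
  [1] 0110
  [2] 1001
  [3] 0010
  [4] 1101
  [5] 0011
  [6] 0111
  [7] 1101

14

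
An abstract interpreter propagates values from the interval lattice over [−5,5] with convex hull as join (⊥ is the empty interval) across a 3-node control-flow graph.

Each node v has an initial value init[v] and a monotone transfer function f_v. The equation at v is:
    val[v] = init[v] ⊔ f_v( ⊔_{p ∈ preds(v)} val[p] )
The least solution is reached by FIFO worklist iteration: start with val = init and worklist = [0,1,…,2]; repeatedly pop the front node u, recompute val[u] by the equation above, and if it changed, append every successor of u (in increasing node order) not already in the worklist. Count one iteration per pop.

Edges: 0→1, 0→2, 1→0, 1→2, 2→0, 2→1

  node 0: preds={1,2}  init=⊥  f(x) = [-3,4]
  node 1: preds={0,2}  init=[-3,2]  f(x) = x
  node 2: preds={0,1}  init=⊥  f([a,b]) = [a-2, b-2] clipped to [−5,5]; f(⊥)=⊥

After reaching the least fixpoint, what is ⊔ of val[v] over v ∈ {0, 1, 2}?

[-5,4]

Iteration log — 7 steps:
  step 1. node 0  ⊔preds=[-3,2]  new=[-3,4]  old=⊥  +wl: 
  step 2. node 1  ⊔preds=[-3,4]  new=[-3,4]  old=[-3,2]  +wl: 0
  step 3. node 2  ⊔preds=[-3,4]  new=[-5,2]  old=⊥  +wl: 1
  step 4. node 0  ⊔preds=[-5,4]  new=[-3,4]  stable
  step 5. node 1  ⊔preds=[-5,4]  new=[-5,4]  old=[-3,4]  +wl: 0,2
  step 6. node 0  ⊔preds=[-5,4]  new=[-3,4]  stable
  step 7. node 2  ⊔preds=[-5,4]  new=[-5,2]  stable

Least fixpoint reached:
  node 0: [-3,4]
  node 1: [-5,4]
  node 2: [-5,2]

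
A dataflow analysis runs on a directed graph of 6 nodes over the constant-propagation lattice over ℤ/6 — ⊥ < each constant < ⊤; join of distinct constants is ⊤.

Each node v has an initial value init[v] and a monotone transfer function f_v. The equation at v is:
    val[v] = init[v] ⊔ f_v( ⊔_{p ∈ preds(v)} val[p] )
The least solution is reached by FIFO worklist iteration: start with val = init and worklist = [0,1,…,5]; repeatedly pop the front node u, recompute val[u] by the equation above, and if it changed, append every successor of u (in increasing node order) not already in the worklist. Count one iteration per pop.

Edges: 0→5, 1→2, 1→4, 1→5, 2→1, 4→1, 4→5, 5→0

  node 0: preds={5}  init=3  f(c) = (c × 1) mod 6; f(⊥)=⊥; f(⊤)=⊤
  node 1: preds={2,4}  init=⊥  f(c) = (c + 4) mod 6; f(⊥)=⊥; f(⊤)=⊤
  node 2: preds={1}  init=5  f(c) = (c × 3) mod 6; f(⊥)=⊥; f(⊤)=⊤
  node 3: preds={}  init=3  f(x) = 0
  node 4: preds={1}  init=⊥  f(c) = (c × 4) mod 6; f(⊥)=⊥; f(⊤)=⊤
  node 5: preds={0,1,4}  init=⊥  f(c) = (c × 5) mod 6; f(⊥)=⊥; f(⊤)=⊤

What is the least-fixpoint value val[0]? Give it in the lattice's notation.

Iteration log — 12 steps:
  step 1. node 0  ⊔preds=⊥  new=3  stable
  step 2. node 1  ⊔preds=5  new=3  old=⊥  +wl: 
  step 3. node 2  ⊔preds=3  new=⊤  old=5  +wl: 1
  step 4. node 3  ⊔preds=⊥  new=⊤  old=3  +wl: 
  step 5. node 4  ⊔preds=3  new=0  old=⊥  +wl: 
  step 6. node 5  ⊔preds=⊤  new=⊤  old=⊥  +wl: 0
  step 7. node 1  ⊔preds=⊤  new=⊤  old=3  +wl: 2,4,5
  step 8. node 0  ⊔preds=⊤  new=⊤  old=3  +wl: 
  step 9. node 2  ⊔preds=⊤  new=⊤  stable
  step 10. node 4  ⊔preds=⊤  new=⊤  old=0  +wl: 1
  step 11. node 5  ⊔preds=⊤  new=⊤  stable
  step 12. node 1  ⊔preds=⊤  new=⊤  stable

Least fixpoint reached:
  node 0: ⊤
  node 1: ⊤
  node 2: ⊤
  node 3: ⊤
  node 4: ⊤
  node 5: ⊤

⊤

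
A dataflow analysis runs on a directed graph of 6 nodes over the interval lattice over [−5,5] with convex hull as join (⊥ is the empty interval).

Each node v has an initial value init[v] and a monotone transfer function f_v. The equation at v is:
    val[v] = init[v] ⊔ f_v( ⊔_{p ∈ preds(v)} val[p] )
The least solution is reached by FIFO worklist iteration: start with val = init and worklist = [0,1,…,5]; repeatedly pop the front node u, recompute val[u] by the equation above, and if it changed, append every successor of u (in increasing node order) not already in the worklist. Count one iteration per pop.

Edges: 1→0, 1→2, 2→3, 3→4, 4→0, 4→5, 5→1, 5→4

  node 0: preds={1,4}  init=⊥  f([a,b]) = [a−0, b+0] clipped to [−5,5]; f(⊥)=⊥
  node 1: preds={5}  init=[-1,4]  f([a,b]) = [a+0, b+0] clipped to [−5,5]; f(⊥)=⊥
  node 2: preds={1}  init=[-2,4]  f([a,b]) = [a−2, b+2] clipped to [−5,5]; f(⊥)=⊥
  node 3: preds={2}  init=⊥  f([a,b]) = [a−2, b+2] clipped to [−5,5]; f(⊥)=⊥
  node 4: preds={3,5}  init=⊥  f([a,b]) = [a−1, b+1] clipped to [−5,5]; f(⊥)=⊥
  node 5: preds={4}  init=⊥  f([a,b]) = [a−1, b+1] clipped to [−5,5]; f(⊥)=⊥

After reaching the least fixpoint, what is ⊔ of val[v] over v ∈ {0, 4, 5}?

[-5,5]

Trace (12 dequeues):
  [1] u=0 | in [-1,4] | out [-1,4] | prev ⊥ | push {}
  [2] u=1 | in ⊥ | out [-1,4] | ==
  [3] u=2 | in [-1,4] | out [-3,5] | prev [-2,4] | push {}
  [4] u=3 | in [-3,5] | out [-5,5] | prev ⊥ | push {}
  [5] u=4 | in [-5,5] | out [-5,5] | prev ⊥ | push {0}
  [6] u=5 | in [-5,5] | out [-5,5] | prev ⊥ | push {1,4}
  [7] u=0 | in [-5,5] | out [-5,5] | prev [-1,4] | push {}
  [8] u=1 | in [-5,5] | out [-5,5] | prev [-1,4] | push {0,2}
  [9] u=4 | in [-5,5] | out [-5,5] | ==
  [10] u=0 | in [-5,5] | out [-5,5] | ==
  [11] u=2 | in [-5,5] | out [-5,5] | prev [-3,5] | push {3}
  [12] u=3 | in [-5,5] | out [-5,5] | ==

Converged values:
  [0] [-5,5]
  [1] [-5,5]
  [2] [-5,5]
  [3] [-5,5]
  [4] [-5,5]
  [5] [-5,5]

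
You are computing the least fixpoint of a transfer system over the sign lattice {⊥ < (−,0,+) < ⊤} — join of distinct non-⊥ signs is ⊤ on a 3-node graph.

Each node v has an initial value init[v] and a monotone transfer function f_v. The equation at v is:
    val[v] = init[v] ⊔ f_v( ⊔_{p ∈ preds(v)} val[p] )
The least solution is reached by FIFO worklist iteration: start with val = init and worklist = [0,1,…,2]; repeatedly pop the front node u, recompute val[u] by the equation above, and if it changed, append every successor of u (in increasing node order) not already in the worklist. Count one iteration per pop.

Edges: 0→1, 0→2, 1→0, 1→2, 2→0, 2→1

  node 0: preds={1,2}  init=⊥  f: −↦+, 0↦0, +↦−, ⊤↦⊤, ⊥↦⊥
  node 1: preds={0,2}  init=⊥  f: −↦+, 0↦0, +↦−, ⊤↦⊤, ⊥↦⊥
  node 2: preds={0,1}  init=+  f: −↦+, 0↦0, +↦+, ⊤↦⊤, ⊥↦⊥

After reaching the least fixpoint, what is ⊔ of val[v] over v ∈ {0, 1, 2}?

⊤

Iteration log — 6 steps:
  step 1. node 0  ⊔preds=+  new=−  old=⊥  +wl: 
  step 2. node 1  ⊔preds=⊤  new=⊤  old=⊥  +wl: 0
  step 3. node 2  ⊔preds=⊤  new=⊤  old=+  +wl: 1
  step 4. node 0  ⊔preds=⊤  new=⊤  old=−  +wl: 2
  step 5. node 1  ⊔preds=⊤  new=⊤  stable
  step 6. node 2  ⊔preds=⊤  new=⊤  stable

Least fixpoint reached:
  node 0: ⊤
  node 1: ⊤
  node 2: ⊤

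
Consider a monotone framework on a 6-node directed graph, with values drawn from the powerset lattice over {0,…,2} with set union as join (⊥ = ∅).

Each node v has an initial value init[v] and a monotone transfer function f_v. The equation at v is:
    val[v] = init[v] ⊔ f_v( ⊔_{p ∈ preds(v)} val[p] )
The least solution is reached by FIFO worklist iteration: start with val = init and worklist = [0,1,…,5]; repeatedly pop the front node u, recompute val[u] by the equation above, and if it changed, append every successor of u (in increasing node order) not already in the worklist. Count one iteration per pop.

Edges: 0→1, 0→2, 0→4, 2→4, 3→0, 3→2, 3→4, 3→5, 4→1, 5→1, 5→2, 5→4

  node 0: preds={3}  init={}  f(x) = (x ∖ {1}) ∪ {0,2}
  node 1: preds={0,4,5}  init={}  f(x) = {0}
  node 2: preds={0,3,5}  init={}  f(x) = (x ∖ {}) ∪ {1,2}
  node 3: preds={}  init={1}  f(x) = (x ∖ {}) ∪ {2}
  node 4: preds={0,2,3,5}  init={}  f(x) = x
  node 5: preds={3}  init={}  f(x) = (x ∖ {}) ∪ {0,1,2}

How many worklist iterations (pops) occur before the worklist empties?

10

Trace (10 dequeues):
  [1] u=0 | in {1} | out {0,2} | prev {} | push {}
  [2] u=1 | in {0,2} | out {0} | prev {} | push {}
  [3] u=2 | in {0,1,2} | out {0,1,2} | prev {} | push {}
  [4] u=3 | in {} | out {1,2} | prev {1} | push {0,2}
  [5] u=4 | in {0,1,2} | out {0,1,2} | prev {} | push {1}
  [6] u=5 | in {1,2} | out {0,1,2} | prev {} | push {4}
  [7] u=0 | in {1,2} | out {0,2} | ==
  [8] u=2 | in {0,1,2} | out {0,1,2} | ==
  [9] u=1 | in {0,1,2} | out {0} | ==
  [10] u=4 | in {0,1,2} | out {0,1,2} | ==

Converged values:
  [0] {0,2}
  [1] {0}
  [2] {0,1,2}
  [3] {1,2}
  [4] {0,1,2}
  [5] {0,1,2}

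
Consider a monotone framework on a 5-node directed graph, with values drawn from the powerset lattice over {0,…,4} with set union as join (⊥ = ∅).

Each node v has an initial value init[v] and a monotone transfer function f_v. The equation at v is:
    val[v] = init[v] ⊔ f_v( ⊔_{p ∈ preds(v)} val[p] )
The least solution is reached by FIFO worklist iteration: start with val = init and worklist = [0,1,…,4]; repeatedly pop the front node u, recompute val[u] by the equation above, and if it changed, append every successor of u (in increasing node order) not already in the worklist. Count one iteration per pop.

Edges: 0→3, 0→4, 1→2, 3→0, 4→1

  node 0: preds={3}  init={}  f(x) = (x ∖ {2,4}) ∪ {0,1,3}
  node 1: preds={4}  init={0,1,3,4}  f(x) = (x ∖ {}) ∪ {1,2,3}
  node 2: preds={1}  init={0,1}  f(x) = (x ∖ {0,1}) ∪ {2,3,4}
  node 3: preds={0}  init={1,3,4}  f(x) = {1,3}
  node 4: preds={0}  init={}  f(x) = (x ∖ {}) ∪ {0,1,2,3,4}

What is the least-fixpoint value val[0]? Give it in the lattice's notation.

Iteration log — 6 steps:
  step 1. node 0  ⊔preds={1,3,4}  new={0,1,3}  old={}  +wl: 
  step 2. node 1  ⊔preds={}  new={0,1,2,3,4}  old={0,1,3,4}  +wl: 
  step 3. node 2  ⊔preds={0,1,2,3,4}  new={0,1,2,3,4}  old={0,1}  +wl: 
  step 4. node 3  ⊔preds={0,1,3}  new={1,3,4}  stable
  step 5. node 4  ⊔preds={0,1,3}  new={0,1,2,3,4}  old={}  +wl: 1
  step 6. node 1  ⊔preds={0,1,2,3,4}  new={0,1,2,3,4}  stable

Least fixpoint reached:
  node 0: {0,1,3}
  node 1: {0,1,2,3,4}
  node 2: {0,1,2,3,4}
  node 3: {1,3,4}
  node 4: {0,1,2,3,4}

{0,1,3}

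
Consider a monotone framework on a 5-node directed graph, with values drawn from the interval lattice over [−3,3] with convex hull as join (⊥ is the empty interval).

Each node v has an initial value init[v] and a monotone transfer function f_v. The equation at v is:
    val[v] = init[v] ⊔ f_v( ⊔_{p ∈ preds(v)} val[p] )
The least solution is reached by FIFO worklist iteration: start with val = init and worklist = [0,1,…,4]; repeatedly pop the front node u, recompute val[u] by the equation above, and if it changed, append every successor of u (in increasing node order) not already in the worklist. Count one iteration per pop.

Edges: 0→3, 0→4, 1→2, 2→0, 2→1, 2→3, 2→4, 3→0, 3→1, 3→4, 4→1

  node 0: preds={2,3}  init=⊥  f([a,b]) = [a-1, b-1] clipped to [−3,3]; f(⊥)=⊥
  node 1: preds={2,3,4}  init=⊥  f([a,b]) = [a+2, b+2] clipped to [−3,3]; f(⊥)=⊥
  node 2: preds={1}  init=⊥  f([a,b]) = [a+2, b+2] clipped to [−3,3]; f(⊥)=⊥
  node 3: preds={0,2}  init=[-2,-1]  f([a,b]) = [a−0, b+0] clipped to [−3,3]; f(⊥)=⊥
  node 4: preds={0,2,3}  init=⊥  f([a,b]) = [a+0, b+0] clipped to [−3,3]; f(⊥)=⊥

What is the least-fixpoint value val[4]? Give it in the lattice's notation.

[-3,3]

Worklist (14 pops):
  #1 pop 0: in=[-2,-1] → [-3,-2] (was ⊥); enqueue []
  #2 pop 1: in=[-2,-1] → [0,1] (was ⊥); enqueue []
  #3 pop 2: in=[0,1] → [2,3] (was ⊥); enqueue [0,1]
  #4 pop 3: in=[-3,3] → [-3,3] (was [-2,-1]); enqueue []
  #5 pop 4: in=[-3,3] → [-3,3] (was ⊥); enqueue []
  #6 pop 0: in=[-3,3] → [-3,2] (was [-3,-2]); enqueue [3,4]
  #7 pop 1: in=[-3,3] → [-1,3] (was [0,1]); enqueue [2]
  #8 pop 3: in=[-3,3] → [-3,3] (no change)
  #9 pop 4: in=[-3,3] → [-3,3] (no change)
  #10 pop 2: in=[-1,3] → [1,3] (was [2,3]); enqueue [0,1,3,4]
  #11 pop 0: in=[-3,3] → [-3,2] (no change)
  #12 pop 1: in=[-3,3] → [-1,3] (no change)
  #13 pop 3: in=[-3,3] → [-3,3] (no change)
  #14 pop 4: in=[-3,3] → [-3,3] (no change)

Fixpoint:
  val[0] = [-3,2]
  val[1] = [-1,3]
  val[2] = [1,3]
  val[3] = [-3,3]
  val[4] = [-3,3]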